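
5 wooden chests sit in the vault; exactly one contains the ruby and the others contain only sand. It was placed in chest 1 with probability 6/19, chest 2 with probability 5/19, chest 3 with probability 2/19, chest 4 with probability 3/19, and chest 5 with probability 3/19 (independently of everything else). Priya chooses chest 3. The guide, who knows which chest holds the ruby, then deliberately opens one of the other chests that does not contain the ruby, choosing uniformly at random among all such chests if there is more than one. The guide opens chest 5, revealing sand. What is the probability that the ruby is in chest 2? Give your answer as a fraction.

Apply Bayes' rule, conditioning on where the ruby actually is.
If it is in chest 1 (prior 6/19): the guide has 3 equally likely choices, so probability 1/3; weight (6/19)·(1/3) = 2/19.
If it is in chest 2 (prior 5/19): the guide has 3 equally likely choices, so probability 1/3; weight (5/19)·(1/3) = 5/57.
If it is in chest 3 (prior 2/19): the guide has 4 equally likely choices, so probability 1/4; weight (2/19)·(1/4) = 1/38.
If it is in chest 4 (prior 3/19): the guide has 3 equally likely choices, so probability 1/3; weight (3/19)·(1/3) = 1/19.
If it is in chest 5 (prior 3/19): the guide opened chest 5, so this case is ruled out; weight (3/19)·0 = 0.
The weights sum to 31/114.
So P(the ruby in chest 2 | the guide opened chest 5) = (5/57) / (31/114) = 10/31.

10/31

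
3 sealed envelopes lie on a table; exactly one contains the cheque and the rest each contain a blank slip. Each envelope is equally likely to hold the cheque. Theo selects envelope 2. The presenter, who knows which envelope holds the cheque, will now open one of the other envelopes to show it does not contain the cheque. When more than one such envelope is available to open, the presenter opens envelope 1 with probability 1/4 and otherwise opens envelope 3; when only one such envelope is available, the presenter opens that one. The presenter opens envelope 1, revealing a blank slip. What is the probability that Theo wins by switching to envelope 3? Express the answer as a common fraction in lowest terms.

Apply Bayes' rule, conditioning on where the cheque actually is.
If it is in envelope 1 (prior 1/3): the presenter opened envelope 1, so this case is ruled out; weight (1/3)·0 = 0.
If it is in envelope 2 (prior 1/3): envelope 1 is available, opened with probability 1/4; weight (1/3)·(1/4) = 1/12.
If it is in envelope 3 (prior 1/3): only envelope 1 is available, probability 1; weight (1/3)·1 = 1/3.
The weights sum to 5/12.
So P(the cheque in envelope 3 | the presenter opened envelope 1) = (1/3) / (5/12) = 4/5.

4/5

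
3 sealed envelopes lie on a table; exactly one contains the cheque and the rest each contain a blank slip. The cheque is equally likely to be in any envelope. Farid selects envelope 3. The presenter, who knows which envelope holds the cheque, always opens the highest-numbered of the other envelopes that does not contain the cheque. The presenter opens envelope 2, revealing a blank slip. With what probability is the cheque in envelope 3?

1/2

Consider each possible location of the cheque in turn.
If it is in either of envelopes 1 and 3 (prior 1/3 each): envelope 2 is the highest-numbered option available, probability 1; weight (1/3)·1 = 1/3 each.
If it is in envelope 2 (prior 1/3): the presenter opened envelope 2, so this case is ruled out; weight (1/3)·0 = 0.
The weights sum to 2/3.
So P(the cheque in envelope 3 | the presenter opened envelope 2) = (1/3) / (2/3) = 1/2.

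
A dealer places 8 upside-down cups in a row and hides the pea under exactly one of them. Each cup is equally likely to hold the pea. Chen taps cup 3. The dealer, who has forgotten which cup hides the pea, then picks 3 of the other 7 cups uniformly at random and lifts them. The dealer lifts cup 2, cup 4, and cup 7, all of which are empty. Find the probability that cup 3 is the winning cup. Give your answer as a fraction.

1/5

Apply Bayes' rule, conditioning on where the pea actually is.
If it is under any of cups 1, 3, 5, 6, and 8 (prior 1/8 each): the dealer picks exactly this set with probability 1/35 regardless, and none is the prize; weight (1/8)·(1/35) = 1/280 each.
If it is under any of cups 2, 4, and 7 (prior 1/8 each): that cup was opened and seen not to hold the prize — ruled out; weight (1/8)·0 = 0 each.
The weights sum to 1/56.
So P(the pea under cup 3 | the dealer opened cup 2, cup 4, and cup 7) = (1/280) / (1/56) = 1/5.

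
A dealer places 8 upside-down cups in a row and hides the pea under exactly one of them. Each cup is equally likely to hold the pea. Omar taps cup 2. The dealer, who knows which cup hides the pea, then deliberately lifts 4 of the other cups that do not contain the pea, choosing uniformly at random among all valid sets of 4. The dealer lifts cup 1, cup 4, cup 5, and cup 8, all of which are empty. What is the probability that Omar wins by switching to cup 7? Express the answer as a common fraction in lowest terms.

7/24

Apply Bayes' rule, conditioning on where the pea actually is.
If it is under any of cups 1, 4, 5, and 8 (prior 1/8 each): that cup was opened and seen not to hold the prize — ruled out; weight (1/8)·0 = 0 each.
If it is under cup 2 (prior 1/8): the dealer has 35 equally likely choices, so probability 1/35; weight (1/8)·(1/35) = 1/280.
If it is under any of cups 3, 6, and 7 (prior 1/8 each): the dealer has 15 equally likely choices, so probability 1/15; weight (1/8)·(1/15) = 1/120 each.
The weights sum to 1/35.
So P(the pea under cup 7 | the dealer opened cup 1, cup 4, cup 5, and cup 8) = (1/120) / (1/35) = 7/24.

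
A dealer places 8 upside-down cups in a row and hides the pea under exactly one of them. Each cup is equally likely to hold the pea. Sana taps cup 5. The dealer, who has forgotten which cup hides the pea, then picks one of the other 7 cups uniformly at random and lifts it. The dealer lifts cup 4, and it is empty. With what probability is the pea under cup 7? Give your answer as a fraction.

1/7

Apply Bayes' rule, conditioning on where the pea actually is.
If it is under any of cups 1, 2, 3, 5, 6, 7, and 8 (prior 1/8 each): the dealer picks cup 4 with probability 1/7 regardless, and it is not the prize; weight (1/8)·(1/7) = 1/56 each.
If it is under cup 4 (prior 1/8): the dealer opened cup 4, so this case is ruled out; weight (1/8)·0 = 0.
The weights sum to 1/8.
So P(the pea under cup 7 | the dealer opened cup 4) = (1/56) / (1/8) = 1/7.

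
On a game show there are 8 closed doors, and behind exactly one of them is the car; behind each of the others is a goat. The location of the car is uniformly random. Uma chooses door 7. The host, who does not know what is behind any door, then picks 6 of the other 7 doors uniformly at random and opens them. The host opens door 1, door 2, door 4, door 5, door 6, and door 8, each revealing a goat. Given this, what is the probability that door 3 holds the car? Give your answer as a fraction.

Because the host chose which doors to open without knowing where the car is, the choice is independent of the prize location. Learning that none of the 6 opened doors holds the car simply rules out those 6 locations and leaves the remaining 2 doors still equally likely by symmetry.
So P(the car behind door 3) = 1/2.

1/2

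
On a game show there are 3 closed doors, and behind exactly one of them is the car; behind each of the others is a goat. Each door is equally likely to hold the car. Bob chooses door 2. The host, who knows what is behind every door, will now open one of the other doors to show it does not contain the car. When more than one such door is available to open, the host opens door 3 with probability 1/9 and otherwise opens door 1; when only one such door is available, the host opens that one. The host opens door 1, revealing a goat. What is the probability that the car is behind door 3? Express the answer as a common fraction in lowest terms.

Apply Bayes' rule, conditioning on where the car actually is.
If it is behind door 1 (prior 1/3): the host opened door 1, so this case is ruled out; weight (1/3)·0 = 0.
If it is behind door 2 (prior 1/3): door 3 is available but not opened, probability 8/9; weight (1/3)·(8/9) = 8/27.
If it is behind door 3 (prior 1/3): only door 1 is available, probability 1; weight (1/3)·1 = 1/3.
The weights sum to 17/27.
So P(the car behind door 3 | the host opened door 1) = (1/3) / (17/27) = 9/17.

9/17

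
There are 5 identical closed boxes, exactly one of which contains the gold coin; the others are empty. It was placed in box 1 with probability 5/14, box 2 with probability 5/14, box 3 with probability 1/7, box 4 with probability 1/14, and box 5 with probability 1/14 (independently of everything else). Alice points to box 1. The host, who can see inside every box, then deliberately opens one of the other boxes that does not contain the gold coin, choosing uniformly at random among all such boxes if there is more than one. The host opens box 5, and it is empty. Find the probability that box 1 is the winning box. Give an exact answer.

15/47

Consider each possible location of the gold coin in turn.
If it is in box 1 (prior 5/14): the host has 4 equally likely choices, so probability 1/4; weight (5/14)·(1/4) = 5/56.
If it is in box 2 (prior 5/14): the host has 3 equally likely choices, so probability 1/3; weight (5/14)·(1/3) = 5/42.
If it is in box 3 (prior 1/7): the host has 3 equally likely choices, so probability 1/3; weight (1/7)·(1/3) = 1/21.
If it is in box 4 (prior 1/14): the host has 3 equally likely choices, so probability 1/3; weight (1/14)·(1/3) = 1/42.
If it is in box 5 (prior 1/14): the host opened box 5, so this case is ruled out; weight (1/14)·0 = 0.
The weights sum to 47/168.
So P(the gold coin in box 1 | the host opened box 5) = (5/56) / (47/168) = 15/47.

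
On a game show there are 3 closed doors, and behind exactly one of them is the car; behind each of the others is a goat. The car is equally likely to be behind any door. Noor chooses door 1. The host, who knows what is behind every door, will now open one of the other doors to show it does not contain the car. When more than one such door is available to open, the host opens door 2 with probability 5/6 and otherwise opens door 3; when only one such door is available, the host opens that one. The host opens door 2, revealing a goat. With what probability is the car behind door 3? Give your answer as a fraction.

6/11

Apply Bayes' rule, conditioning on where the car actually is.
If it is behind door 1 (prior 1/3): door 2 is available, opened with probability 5/6; weight (1/3)·(5/6) = 5/18.
If it is behind door 2 (prior 1/3): the host opened door 2, so this case is ruled out; weight (1/3)·0 = 0.
If it is behind door 3 (prior 1/3): only door 2 is available, probability 1; weight (1/3)·1 = 1/3.
The weights sum to 11/18.
So P(the car behind door 3 | the host opened door 2) = (1/3) / (11/18) = 6/11.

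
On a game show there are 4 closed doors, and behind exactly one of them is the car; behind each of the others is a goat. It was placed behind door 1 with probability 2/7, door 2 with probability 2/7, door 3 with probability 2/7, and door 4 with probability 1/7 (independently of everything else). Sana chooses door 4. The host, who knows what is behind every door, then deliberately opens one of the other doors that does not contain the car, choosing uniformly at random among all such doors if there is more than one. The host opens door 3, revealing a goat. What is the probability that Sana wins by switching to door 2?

Condition on the true location of the car.
If it is behind either of doors 1 and 2 (prior 2/7 each): the host has 2 equally likely choices, so probability 1/2; weight (2/7)·(1/2) = 1/7 each.
If it is behind door 3 (prior 2/7): the host opened door 3, so this case is ruled out; weight (2/7)·0 = 0.
If it is behind door 4 (prior 1/7): the host has 3 equally likely choices, so probability 1/3; weight (1/7)·(1/3) = 1/21.
The weights sum to 1/3.
So P(the car behind door 2 | the host opened door 3) = (1/7) / (1/3) = 3/7.

3/7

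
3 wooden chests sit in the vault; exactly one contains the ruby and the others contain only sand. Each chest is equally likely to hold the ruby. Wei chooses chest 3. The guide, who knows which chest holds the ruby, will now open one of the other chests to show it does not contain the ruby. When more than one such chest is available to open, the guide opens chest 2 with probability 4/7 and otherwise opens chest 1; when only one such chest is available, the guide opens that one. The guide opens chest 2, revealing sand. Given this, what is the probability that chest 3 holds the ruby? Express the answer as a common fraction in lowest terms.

4/11

Condition on the true location of the ruby.
If it is in chest 1 (prior 1/3): only chest 2 is available, probability 1; weight (1/3)·1 = 1/3.
If it is in chest 2 (prior 1/3): the guide opened chest 2, so this case is ruled out; weight (1/3)·0 = 0.
If it is in chest 3 (prior 1/3): chest 2 is available, opened with probability 4/7; weight (1/3)·(4/7) = 4/21.
The weights sum to 11/21.
So P(the ruby in chest 3 | the guide opened chest 2) = (4/21) / (11/21) = 4/11.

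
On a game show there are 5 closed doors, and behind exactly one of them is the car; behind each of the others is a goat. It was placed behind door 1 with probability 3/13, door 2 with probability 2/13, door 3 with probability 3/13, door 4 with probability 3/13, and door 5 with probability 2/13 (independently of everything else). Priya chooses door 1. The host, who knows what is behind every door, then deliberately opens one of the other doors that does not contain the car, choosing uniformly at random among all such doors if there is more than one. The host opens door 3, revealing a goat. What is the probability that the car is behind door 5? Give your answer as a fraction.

Apply Bayes' rule, conditioning on where the car actually is.
If it is behind door 1 (prior 3/13): the host has 4 equally likely choices, so probability 1/4; weight (3/13)·(1/4) = 3/52.
If it is behind either of doors 2 and 5 (prior 2/13 each): the host has 3 equally likely choices, so probability 1/3; weight (2/13)·(1/3) = 2/39 each.
If it is behind door 3 (prior 3/13): the host opened door 3, so this case is ruled out; weight (3/13)·0 = 0.
If it is behind door 4 (prior 3/13): the host has 3 equally likely choices, so probability 1/3; weight (3/13)·(1/3) = 1/13.
The weights sum to 37/156.
So P(the car behind door 5 | the host opened door 3) = (2/39) / (37/156) = 8/37.

8/37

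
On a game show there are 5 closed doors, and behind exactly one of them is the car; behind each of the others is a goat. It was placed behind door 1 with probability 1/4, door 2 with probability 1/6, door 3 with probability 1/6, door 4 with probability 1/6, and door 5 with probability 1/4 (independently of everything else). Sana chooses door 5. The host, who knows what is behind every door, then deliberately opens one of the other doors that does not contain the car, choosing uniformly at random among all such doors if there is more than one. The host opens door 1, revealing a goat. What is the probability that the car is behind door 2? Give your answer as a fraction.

Apply Bayes' rule, conditioning on where the car actually is.
If it is behind door 1 (prior 1/4): the host opened door 1, so this case is ruled out; weight (1/4)·0 = 0.
If it is behind any of doors 2, 3, and 4 (prior 1/6 each): the host has 3 equally likely choices, so probability 1/3; weight (1/6)·(1/3) = 1/18 each.
If it is behind door 5 (prior 1/4): the host has 4 equally likely choices, so probability 1/4; weight (1/4)·(1/4) = 1/16.
The weights sum to 11/48.
So P(the car behind door 2 | the host opened door 1) = (1/18) / (11/48) = 8/33.

8/33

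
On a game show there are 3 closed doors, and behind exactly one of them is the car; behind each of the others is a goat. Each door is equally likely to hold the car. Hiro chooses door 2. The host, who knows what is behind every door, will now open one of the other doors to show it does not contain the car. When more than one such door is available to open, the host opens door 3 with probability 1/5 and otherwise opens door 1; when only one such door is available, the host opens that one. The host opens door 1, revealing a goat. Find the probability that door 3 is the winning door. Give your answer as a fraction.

Condition on the true location of the car.
If it is behind door 1 (prior 1/3): the host opened door 1, so this case is ruled out; weight (1/3)·0 = 0.
If it is behind door 2 (prior 1/3): door 3 is available but not opened, probability 4/5; weight (1/3)·(4/5) = 4/15.
If it is behind door 3 (prior 1/3): only door 1 is available, probability 1; weight (1/3)·1 = 1/3.
The weights sum to 3/5.
So P(the car behind door 3 | the host opened door 1) = (1/3) / (3/5) = 5/9.

5/9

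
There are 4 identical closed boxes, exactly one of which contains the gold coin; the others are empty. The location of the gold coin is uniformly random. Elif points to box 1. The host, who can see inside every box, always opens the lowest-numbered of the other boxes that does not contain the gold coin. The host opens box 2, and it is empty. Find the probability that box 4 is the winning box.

Consider each possible location of the gold coin in turn.
If it is in any of boxes 1, 3, and 4 (prior 1/4 each): box 2 is the lowest-numbered option available, probability 1; weight (1/4)·1 = 1/4 each.
If it is in box 2 (prior 1/4): the host opened box 2, so this case is ruled out; weight (1/4)·0 = 0.
The weights sum to 3/4.
So P(the gold coin in box 4 | the host opened box 2) = (1/4) / (3/4) = 1/3.

1/3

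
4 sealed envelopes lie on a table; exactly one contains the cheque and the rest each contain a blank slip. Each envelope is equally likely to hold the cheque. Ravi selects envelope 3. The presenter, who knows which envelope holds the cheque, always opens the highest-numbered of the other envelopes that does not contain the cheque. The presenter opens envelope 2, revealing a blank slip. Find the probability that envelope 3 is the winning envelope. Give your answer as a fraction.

Consider each possible location of the cheque in turn.
If it is in either of envelopes 1 and 3 (prior 1/4 each): the presenter would have opened envelope 4 instead, probability 0; weight (1/4)·0 = 0 each.
If it is in envelope 2 (prior 1/4): the presenter opened envelope 2, so this case is ruled out; weight (1/4)·0 = 0.
If it is in envelope 4 (prior 1/4): envelope 2 is the highest-numbered option available, probability 1; weight (1/4)·1 = 1/4.
The weights sum to 1/4.
So P(the cheque in envelope 3 | the presenter opened envelope 2) = 0 / (1/4) = 0.

0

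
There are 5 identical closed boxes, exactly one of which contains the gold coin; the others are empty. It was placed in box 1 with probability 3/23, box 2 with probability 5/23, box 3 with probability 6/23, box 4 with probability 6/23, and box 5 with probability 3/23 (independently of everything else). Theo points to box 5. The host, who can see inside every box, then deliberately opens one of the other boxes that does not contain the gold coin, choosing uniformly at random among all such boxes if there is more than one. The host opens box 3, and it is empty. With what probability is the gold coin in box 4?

24/65

Consider each possible location of the gold coin in turn.
If it is in box 1 (prior 3/23): the host has 3 equally likely choices, so probability 1/3; weight (3/23)·(1/3) = 1/23.
If it is in box 2 (prior 5/23): the host has 3 equally likely choices, so probability 1/3; weight (5/23)·(1/3) = 5/69.
If it is in box 3 (prior 6/23): the host opened box 3, so this case is ruled out; weight (6/23)·0 = 0.
If it is in box 4 (prior 6/23): the host has 3 equally likely choices, so probability 1/3; weight (6/23)·(1/3) = 2/23.
If it is in box 5 (prior 3/23): the host has 4 equally likely choices, so probability 1/4; weight (3/23)·(1/4) = 3/92.
The weights sum to 65/276.
So P(the gold coin in box 4 | the host opened box 3) = (2/23) / (65/276) = 24/65.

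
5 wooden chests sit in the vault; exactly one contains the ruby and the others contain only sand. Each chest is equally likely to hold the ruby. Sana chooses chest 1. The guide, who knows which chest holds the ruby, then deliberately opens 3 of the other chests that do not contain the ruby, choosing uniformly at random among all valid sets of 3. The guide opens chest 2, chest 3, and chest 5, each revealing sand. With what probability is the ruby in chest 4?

Apply Bayes' rule, conditioning on where the ruby actually is.
If it is in chest 1 (prior 1/5): the guide has 4 equally likely choices, so probability 1/4; weight (1/5)·(1/4) = 1/20.
If it is in any of chests 2, 3, and 5 (prior 1/5 each): that chest was opened and seen not to hold the prize — ruled out; weight (1/5)·0 = 0 each.
If it is in chest 4 (prior 1/5): the guide has no choice, probability 1; weight (1/5)·1 = 1/5.
The weights sum to 1/4.
So P(the ruby in chest 4 | the guide opened chest 2, chest 3, and chest 5) = (1/5) / (1/4) = 4/5.

4/5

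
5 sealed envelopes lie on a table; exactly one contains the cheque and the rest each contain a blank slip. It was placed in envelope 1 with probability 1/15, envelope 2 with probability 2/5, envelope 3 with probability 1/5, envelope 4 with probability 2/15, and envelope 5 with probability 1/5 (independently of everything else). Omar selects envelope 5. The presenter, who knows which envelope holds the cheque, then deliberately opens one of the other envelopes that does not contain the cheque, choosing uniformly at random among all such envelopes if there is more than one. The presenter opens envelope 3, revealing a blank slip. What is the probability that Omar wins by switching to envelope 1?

Apply Bayes' rule, conditioning on where the cheque actually is.
If it is in envelope 1 (prior 1/15): the presenter has 3 equally likely choices, so probability 1/3; weight (1/15)·(1/3) = 1/45.
If it is in envelope 2 (prior 2/5): the presenter has 3 equally likely choices, so probability 1/3; weight (2/5)·(1/3) = 2/15.
If it is in envelope 3 (prior 1/5): the presenter opened envelope 3, so this case is ruled out; weight (1/5)·0 = 0.
If it is in envelope 4 (prior 2/15): the presenter has 3 equally likely choices, so probability 1/3; weight (2/15)·(1/3) = 2/45.
If it is in envelope 5 (prior 1/5): the presenter has 4 equally likely choices, so probability 1/4; weight (1/5)·(1/4) = 1/20.
The weights sum to 1/4.
So P(the cheque in envelope 1 | the presenter opened envelope 3) = (1/45) / (1/4) = 4/45.

4/45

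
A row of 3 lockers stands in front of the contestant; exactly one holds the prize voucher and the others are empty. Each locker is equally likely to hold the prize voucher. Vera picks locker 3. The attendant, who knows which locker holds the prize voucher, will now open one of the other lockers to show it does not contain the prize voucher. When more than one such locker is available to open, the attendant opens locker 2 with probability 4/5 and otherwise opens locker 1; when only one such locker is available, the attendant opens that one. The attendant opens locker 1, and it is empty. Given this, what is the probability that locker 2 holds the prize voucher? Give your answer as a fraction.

Apply Bayes' rule, conditioning on where the prize voucher actually is.
If it is in locker 1 (prior 1/3): the attendant opened locker 1, so this case is ruled out; weight (1/3)·0 = 0.
If it is in locker 2 (prior 1/3): only locker 1 is available, probability 1; weight (1/3)·1 = 1/3.
If it is in locker 3 (prior 1/3): locker 2 is available but not opened, probability 1/5; weight (1/3)·(1/5) = 1/15.
The weights sum to 2/5.
So P(the prize voucher in locker 2 | the attendant opened locker 1) = (1/3) / (2/5) = 5/6.

5/6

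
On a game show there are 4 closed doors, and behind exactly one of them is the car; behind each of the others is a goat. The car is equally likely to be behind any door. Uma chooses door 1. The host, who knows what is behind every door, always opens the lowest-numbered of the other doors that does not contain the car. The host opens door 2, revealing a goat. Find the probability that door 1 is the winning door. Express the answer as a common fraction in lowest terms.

Apply Bayes' rule, conditioning on where the car actually is.
If it is behind any of doors 1, 3, and 4 (prior 1/4 each): door 2 is the lowest-numbered option available, probability 1; weight (1/4)·1 = 1/4 each.
If it is behind door 2 (prior 1/4): the host opened door 2, so this case is ruled out; weight (1/4)·0 = 0.
The weights sum to 3/4.
So P(the car behind door 1 | the host opened door 2) = (1/4) / (3/4) = 1/3.

1/3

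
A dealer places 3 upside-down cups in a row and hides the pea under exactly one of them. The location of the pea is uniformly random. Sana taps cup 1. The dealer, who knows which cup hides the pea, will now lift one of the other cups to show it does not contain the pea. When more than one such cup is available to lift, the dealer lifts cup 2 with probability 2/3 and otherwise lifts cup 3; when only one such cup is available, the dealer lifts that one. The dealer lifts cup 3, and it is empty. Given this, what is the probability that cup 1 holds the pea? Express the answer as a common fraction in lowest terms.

1/4

Consider each possible location of the pea in turn.
If it is under cup 1 (prior 1/3): cup 2 is available but not opened, probability 1/3; weight (1/3)·(1/3) = 1/9.
If it is under cup 2 (prior 1/3): only cup 3 is available, probability 1; weight (1/3)·1 = 1/3.
If it is under cup 3 (prior 1/3): the dealer opened cup 3, so this case is ruled out; weight (1/3)·0 = 0.
The weights sum to 4/9.
So P(the pea under cup 1 | the dealer opened cup 3) = (1/9) / (4/9) = 1/4.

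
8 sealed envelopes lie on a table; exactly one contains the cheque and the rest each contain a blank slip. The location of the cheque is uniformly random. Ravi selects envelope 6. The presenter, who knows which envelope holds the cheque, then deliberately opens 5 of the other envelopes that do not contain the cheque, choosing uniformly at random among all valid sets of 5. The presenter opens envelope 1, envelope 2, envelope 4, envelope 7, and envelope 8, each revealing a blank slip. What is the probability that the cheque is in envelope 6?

Condition on the true location of the cheque.
If it is in any of envelopes 1, 2, 4, 7, and 8 (prior 1/8 each): that envelope was opened and seen not to hold the prize — ruled out; weight (1/8)·0 = 0 each.
If it is in either of envelopes 3 and 5 (prior 1/8 each): the presenter has 6 equally likely choices, so probability 1/6; weight (1/8)·(1/6) = 1/48 each.
If it is in envelope 6 (prior 1/8): the presenter has 21 equally likely choices, so probability 1/21; weight (1/8)·(1/21) = 1/168.
The weights sum to 1/21.
So P(the cheque in envelope 6 | the presenter opened envelope 1, envelope 2, envelope 4, envelope 7, and envelope 8) = (1/168) / (1/21) = 1/8.

1/8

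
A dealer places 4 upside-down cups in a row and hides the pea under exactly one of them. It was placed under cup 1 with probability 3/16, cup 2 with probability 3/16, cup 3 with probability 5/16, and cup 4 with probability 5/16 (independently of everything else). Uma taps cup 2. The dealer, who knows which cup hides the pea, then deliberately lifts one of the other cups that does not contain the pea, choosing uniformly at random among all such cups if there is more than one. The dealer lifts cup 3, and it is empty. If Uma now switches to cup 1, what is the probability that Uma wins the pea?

3/10

Consider each possible location of the pea in turn.
If it is under cup 1 (prior 3/16): the dealer has 2 equally likely choices, so probability 1/2; weight (3/16)·(1/2) = 3/32.
If it is under cup 2 (prior 3/16): the dealer has 3 equally likely choices, so probability 1/3; weight (3/16)·(1/3) = 1/16.
If it is under cup 3 (prior 5/16): the dealer opened cup 3, so this case is ruled out; weight (5/16)·0 = 0.
If it is under cup 4 (prior 5/16): the dealer has 2 equally likely choices, so probability 1/2; weight (5/16)·(1/2) = 5/32.
The weights sum to 5/16.
So P(the pea under cup 1 | the dealer opened cup 3) = (3/32) / (5/16) = 3/10.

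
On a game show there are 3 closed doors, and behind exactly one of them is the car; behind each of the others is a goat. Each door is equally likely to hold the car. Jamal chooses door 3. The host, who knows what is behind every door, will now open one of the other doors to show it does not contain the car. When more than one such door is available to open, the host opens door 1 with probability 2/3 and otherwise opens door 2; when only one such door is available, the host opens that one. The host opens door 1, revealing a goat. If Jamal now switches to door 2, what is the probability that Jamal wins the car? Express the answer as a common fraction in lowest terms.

Consider each possible location of the car in turn.
If it is behind door 1 (prior 1/3): the host opened door 1, so this case is ruled out; weight (1/3)·0 = 0.
If it is behind door 2 (prior 1/3): only door 1 is available, probability 1; weight (1/3)·1 = 1/3.
If it is behind door 3 (prior 1/3): door 1 is available, opened with probability 2/3; weight (1/3)·(2/3) = 2/9.
The weights sum to 5/9.
So P(the car behind door 2 | the host opened door 1) = (1/3) / (5/9) = 3/5.

3/5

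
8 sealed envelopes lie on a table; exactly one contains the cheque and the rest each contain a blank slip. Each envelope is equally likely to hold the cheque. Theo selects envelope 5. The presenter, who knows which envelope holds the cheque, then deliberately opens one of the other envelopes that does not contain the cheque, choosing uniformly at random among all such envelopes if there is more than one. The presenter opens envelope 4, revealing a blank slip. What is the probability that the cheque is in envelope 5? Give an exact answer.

1/8

Consider each possible location of the cheque in turn.
If it is in any of envelopes 1, 2, 3, 6, 7, and 8 (prior 1/8 each): the presenter has 6 equally likely choices, so probability 1/6; weight (1/8)·(1/6) = 1/48 each.
If it is in envelope 4 (prior 1/8): the presenter opened envelope 4, so this case is ruled out; weight (1/8)·0 = 0.
If it is in envelope 5 (prior 1/8): the presenter has 7 equally likely choices, so probability 1/7; weight (1/8)·(1/7) = 1/56.
The weights sum to 1/7.
So P(the cheque in envelope 5 | the presenter opened envelope 4) = (1/56) / (1/7) = 1/8.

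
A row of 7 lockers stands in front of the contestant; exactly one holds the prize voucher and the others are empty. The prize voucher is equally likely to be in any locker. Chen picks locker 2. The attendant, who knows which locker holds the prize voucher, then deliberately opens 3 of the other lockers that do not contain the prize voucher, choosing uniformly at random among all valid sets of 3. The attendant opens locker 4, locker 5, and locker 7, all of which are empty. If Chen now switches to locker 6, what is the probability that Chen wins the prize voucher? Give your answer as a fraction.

2/7

Condition on the true location of the prize voucher.
If it is in any of lockers 1, 3, and 6 (prior 1/7 each): the attendant has 10 equally likely choices, so probability 1/10; weight (1/7)·(1/10) = 1/70 each.
If it is in locker 2 (prior 1/7): the attendant has 20 equally likely choices, so probability 1/20; weight (1/7)·(1/20) = 1/140.
If it is in any of lockers 4, 5, and 7 (prior 1/7 each): that locker was opened and seen not to hold the prize — ruled out; weight (1/7)·0 = 0 each.
The weights sum to 1/20.
So P(the prize voucher in locker 6 | the attendant opened locker 4, locker 5, and locker 7) = (1/70) / (1/20) = 2/7.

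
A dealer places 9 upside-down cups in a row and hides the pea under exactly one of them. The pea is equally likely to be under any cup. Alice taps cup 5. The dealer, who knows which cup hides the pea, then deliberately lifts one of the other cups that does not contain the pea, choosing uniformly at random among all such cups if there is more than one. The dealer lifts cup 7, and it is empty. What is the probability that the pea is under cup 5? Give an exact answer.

1/9

Consider each possible location of the pea in turn.
If it is under any of cups 1, 2, 3, 4, 6, 8, and 9 (prior 1/9 each): the dealer has 7 equally likely choices, so probability 1/7; weight (1/9)·(1/7) = 1/63 each.
If it is under cup 5 (prior 1/9): the dealer has 8 equally likely choices, so probability 1/8; weight (1/9)·(1/8) = 1/72.
If it is under cup 7 (prior 1/9): the dealer opened cup 7, so this case is ruled out; weight (1/9)·0 = 0.
The weights sum to 1/8.
So P(the pea under cup 5 | the dealer opened cup 7) = (1/72) / (1/8) = 1/9.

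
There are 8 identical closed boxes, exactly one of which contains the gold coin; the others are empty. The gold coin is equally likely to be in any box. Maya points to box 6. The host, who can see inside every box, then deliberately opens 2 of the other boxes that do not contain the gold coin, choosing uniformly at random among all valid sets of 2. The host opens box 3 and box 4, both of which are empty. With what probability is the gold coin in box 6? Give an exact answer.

Apply Bayes' rule, conditioning on where the gold coin actually is.
If it is in any of boxes 1, 2, 5, 7, and 8 (prior 1/8 each): the host has 15 equally likely choices, so probability 1/15; weight (1/8)·(1/15) = 1/120 each.
If it is in either of boxes 3 and 4 (prior 1/8 each): that box was opened and seen not to hold the prize — ruled out; weight (1/8)·0 = 0 each.
If it is in box 6 (prior 1/8): the host has 21 equally likely choices, so probability 1/21; weight (1/8)·(1/21) = 1/168.
The weights sum to 1/21.
So P(the gold coin in box 6 | the host opened box 3 and box 4) = (1/168) / (1/21) = 1/8.

1/8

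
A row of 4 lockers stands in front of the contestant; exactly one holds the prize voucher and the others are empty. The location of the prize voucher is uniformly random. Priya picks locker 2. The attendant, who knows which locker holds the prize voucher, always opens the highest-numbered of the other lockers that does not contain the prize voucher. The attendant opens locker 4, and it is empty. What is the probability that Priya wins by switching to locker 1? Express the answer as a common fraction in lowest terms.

1/3

Consider each possible location of the prize voucher in turn.
If it is in any of lockers 1, 2, and 3 (prior 1/4 each): locker 4 is the highest-numbered option available, probability 1; weight (1/4)·1 = 1/4 each.
If it is in locker 4 (prior 1/4): the attendant opened locker 4, so this case is ruled out; weight (1/4)·0 = 0.
The weights sum to 3/4.
So P(the prize voucher in locker 1 | the attendant opened locker 4) = (1/4) / (3/4) = 1/3.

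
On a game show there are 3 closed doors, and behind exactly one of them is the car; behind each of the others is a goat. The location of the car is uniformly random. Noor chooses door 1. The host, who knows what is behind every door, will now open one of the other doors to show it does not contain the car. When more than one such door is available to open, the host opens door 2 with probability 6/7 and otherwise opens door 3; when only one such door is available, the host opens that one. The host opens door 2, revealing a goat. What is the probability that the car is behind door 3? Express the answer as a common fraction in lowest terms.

7/13

Consider each possible location of the car in turn.
If it is behind door 1 (prior 1/3): door 2 is available, opened with probability 6/7; weight (1/3)·(6/7) = 2/7.
If it is behind door 2 (prior 1/3): the host opened door 2, so this case is ruled out; weight (1/3)·0 = 0.
If it is behind door 3 (prior 1/3): only door 2 is available, probability 1; weight (1/3)·1 = 1/3.
The weights sum to 13/21.
So P(the car behind door 3 | the host opened door 2) = (1/3) / (13/21) = 7/13.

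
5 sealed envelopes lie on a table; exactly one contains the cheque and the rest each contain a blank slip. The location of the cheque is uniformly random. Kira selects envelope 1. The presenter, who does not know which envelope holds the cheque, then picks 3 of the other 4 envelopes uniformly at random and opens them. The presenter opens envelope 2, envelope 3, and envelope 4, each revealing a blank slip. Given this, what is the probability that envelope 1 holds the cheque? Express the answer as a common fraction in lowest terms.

Because the presenter chose which envelopes to open without knowing where the cheque is, the choice is independent of the prize location. Learning that none of the 3 opened envelopes holds the cheque simply rules out those 3 locations and leaves the remaining 2 envelopes still equally likely by symmetry.
So P(the cheque in envelope 1) = 1/2.

1/2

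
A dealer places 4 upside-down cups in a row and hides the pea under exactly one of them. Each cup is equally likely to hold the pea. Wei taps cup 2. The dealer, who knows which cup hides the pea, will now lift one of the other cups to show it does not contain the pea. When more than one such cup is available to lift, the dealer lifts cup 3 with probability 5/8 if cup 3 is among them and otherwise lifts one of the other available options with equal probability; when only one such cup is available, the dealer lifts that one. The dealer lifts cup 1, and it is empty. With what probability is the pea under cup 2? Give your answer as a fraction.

Apply Bayes' rule, conditioning on where the pea actually is.
If it is under cup 1 (prior 1/4): the dealer opened cup 1, so this case is ruled out; weight (1/4)·0 = 0.
If it is under cup 2 (prior 1/4): cup 3 is available but not opened; cup 1 gets probability (1 − 5/8)/2 = 3/16; weight (1/4)·(3/16) = 3/64.
If it is under cup 3 (prior 1/4): cup 3 holds the prize so is unavailable; the dealer chooses uniformly among the 2 others, probability 1/2; weight (1/4)·(1/2) = 1/8.
If it is under cup 4 (prior 1/4): cup 3 is available but not opened, probability 3/8; weight (1/4)·(3/8) = 3/32.
The weights sum to 17/64.
So P(the pea under cup 2 | the dealer opened cup 1) = (3/64) / (17/64) = 3/17.

3/17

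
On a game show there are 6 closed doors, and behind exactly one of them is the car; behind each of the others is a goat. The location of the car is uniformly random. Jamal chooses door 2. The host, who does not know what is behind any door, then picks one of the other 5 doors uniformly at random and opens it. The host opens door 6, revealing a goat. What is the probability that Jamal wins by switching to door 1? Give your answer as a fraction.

Because the host chose which door to open without knowing where the car is, the choice is independent of the prize location. Learning that door 6 does not hold the car simply rules out that one location and leaves the remaining 5 doors still equally likely by symmetry.
So P(the car behind door 1) = 1/5.

1/5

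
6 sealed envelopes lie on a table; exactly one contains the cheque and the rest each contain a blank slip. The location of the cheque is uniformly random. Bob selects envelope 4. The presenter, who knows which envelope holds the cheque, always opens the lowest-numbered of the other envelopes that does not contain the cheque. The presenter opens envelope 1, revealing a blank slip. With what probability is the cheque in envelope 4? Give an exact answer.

1/5

Condition on the true location of the cheque.
If it is in envelope 1 (prior 1/6): the presenter opened envelope 1, so this case is ruled out; weight (1/6)·0 = 0.
If it is in any of envelopes 2, 3, 4, 5, and 6 (prior 1/6 each): envelope 1 is the lowest-numbered option available, probability 1; weight (1/6)·1 = 1/6 each.
The weights sum to 5/6.
So P(the cheque in envelope 4 | the presenter opened envelope 1) = (1/6) / (5/6) = 1/5.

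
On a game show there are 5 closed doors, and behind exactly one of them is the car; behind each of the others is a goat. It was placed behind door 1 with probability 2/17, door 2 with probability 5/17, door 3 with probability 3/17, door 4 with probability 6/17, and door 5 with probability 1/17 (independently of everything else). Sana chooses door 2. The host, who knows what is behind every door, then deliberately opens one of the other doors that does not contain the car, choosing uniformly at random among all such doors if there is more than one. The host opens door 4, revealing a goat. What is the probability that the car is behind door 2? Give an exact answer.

Consider each possible location of the car in turn.
If it is behind door 1 (prior 2/17): the host has 3 equally likely choices, so probability 1/3; weight (2/17)·(1/3) = 2/51.
If it is behind door 2 (prior 5/17): the host has 4 equally likely choices, so probability 1/4; weight (5/17)·(1/4) = 5/68.
If it is behind door 3 (prior 3/17): the host has 3 equally likely choices, so probability 1/3; weight (3/17)·(1/3) = 1/17.
If it is behind door 4 (prior 6/17): the host opened door 4, so this case is ruled out; weight (6/17)·0 = 0.
If it is behind door 5 (prior 1/17): the host has 3 equally likely choices, so probability 1/3; weight (1/17)·(1/3) = 1/51.
The weights sum to 13/68.
So P(the car behind door 2 | the host opened door 4) = (5/68) / (13/68) = 5/13.

5/13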